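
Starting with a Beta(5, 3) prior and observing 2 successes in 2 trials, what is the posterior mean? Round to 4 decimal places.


Posterior parameters: alpha = 5 + 2 = 7
beta = 3 + 0 = 3
Posterior mean = alpha / (alpha + beta) = 7 / 10
= 0.7

0.7


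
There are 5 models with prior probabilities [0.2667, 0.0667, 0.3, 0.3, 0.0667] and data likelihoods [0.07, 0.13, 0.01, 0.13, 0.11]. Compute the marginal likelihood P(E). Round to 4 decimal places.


P(E) = sum over models of P(M_i) * P(E|M_i)
= 0.2667*0.07 + 0.0667*0.13 + 0.3*0.01 + 0.3*0.13 + 0.0667*0.11
= 0.0767

0.0767


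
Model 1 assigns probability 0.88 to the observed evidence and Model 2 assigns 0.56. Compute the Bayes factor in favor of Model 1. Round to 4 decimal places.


BF = P(data|M1) / P(data|M2)
= 0.88 / 0.56 = 1.5714

1.5714


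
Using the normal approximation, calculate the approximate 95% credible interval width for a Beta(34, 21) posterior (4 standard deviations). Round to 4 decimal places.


Var(Beta) = 34*21/(55^2 * 56) = 0.0042
SD = 0.0649
Width ~ 4*SD = 0.2597

0.2597


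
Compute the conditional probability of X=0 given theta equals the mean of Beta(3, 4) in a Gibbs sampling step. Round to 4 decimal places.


Mean of Beta(3, 4) = 0.4286
P(X=0 | theta=0.4286) = 0.5714

0.5714


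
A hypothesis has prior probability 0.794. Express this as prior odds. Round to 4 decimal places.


Odds = P(H) / P(not H) = 0.794 / 0.206
= 3.8544

3.8544


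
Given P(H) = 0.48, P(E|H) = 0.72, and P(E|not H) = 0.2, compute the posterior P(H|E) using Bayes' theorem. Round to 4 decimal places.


By Bayes' theorem: P(H|E) = P(E|H)*P(H) / P(E)
P(E) = P(E|H)*P(H) + P(E|not H)*P(not H)
P(E) = 0.72*0.48 + 0.2*0.52 = 0.4496
P(H|E) = 0.72*0.48 / 0.4496 = 0.7687

0.7687


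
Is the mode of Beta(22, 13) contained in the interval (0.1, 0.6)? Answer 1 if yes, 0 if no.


Mode = (a-1)/(a+b-2) = 21/33 = 0.6364
Interval: (0.1, 0.6)
Contains mode? 0

0


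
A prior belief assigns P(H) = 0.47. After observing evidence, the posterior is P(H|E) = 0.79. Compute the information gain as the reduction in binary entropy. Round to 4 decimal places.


H(prior) = -0.47*log2(0.47) - 0.53*log2(0.53)
= 0.9974
H(post) = -0.79*log2(0.79) - 0.21*log2(0.21)
= 0.7415
IG = 0.9974 - 0.7415 = 0.2559

0.2559


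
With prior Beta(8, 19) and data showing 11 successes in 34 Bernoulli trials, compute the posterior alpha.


Conjugate update: alpha_posterior = alpha_prior + k
= 8 + 11 = 19

19


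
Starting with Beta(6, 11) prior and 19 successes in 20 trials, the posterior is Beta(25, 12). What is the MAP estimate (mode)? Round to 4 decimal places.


The mode of Beta(a, b) when a > 1 and b > 1 is (a-1)/(a+b-2)
= (25 - 1) / (25 + 12 - 2)
= 24 / 35
= 0.6857

0.6857


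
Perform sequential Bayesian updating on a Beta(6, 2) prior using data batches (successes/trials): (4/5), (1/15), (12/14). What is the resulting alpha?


Accumulate successes: 17
Posterior alpha = prior alpha + sum of successes
= 6 + 17 = 23

23


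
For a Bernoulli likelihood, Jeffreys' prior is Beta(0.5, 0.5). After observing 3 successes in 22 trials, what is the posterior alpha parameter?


Jeffreys' prior for Bernoulli is Beta(0.5, 0.5).
Posterior is Beta(0.5 + k, 0.5 + n - k).
Posterior alpha = 0.5 + k = 0.5 + 3 = 3.5

3.5


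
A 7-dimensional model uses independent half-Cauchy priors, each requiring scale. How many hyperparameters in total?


Per parameter: 1 (scale).
Total = 7 * 1 = 7

7


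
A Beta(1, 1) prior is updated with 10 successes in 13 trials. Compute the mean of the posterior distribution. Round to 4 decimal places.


After update: Beta(11, 4)
Mean = 11 / (11 + 4) = 11 / 15
= 0.7333

0.7333


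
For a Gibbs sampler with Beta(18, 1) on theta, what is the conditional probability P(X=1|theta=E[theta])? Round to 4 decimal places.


E[theta] = 18/(18+1) = 0.9474
P(X=1|theta) = theta = 0.9474

0.9474


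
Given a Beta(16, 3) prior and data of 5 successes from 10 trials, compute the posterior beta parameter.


Number of failures = 10 - 5 = 5
Posterior beta = 3 + 5 = 8

8


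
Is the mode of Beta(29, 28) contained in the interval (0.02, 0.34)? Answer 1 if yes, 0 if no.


Mode = (a-1)/(a+b-2) = 28/55 = 0.5091
Interval: (0.02, 0.34)
Contains mode? 0

0


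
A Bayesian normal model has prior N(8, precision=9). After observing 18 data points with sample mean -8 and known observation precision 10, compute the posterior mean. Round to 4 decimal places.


Posterior mean = (prior_precision * prior_mean + n * data_precision * data_mean) / (prior_precision + n * data_precision)
Numerator = 9*8 + 18*10*-8 = -1368
Denominator = 9 + 18*10 = 189
Posterior mean = -7.2381

-7.2381


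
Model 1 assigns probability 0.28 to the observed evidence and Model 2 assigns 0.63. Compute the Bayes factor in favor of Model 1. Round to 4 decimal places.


BF = P(data|M1) / P(data|M2)
= 0.28 / 0.63 = 0.4444

0.4444


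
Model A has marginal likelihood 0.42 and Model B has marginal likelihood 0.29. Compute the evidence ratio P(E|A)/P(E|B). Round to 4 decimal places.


Evidence ratio = P(E|A) / P(E|B)
= 0.42 / 0.29
= 1.4483

1.4483


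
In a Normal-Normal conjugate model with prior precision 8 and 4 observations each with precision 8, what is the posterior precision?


Posterior precision = prior precision + n * observation precision
= 8 + 4 * 8
= 8 + 32 = 40

40


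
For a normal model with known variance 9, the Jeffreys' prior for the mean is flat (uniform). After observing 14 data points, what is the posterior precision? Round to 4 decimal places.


Jeffreys' prior for normal mean (known variance) is flat.
Prior precision = 0.
Posterior precision = prior_prec + n/sigma^2 = 0 + 14/9
= 1.5556

1.5556


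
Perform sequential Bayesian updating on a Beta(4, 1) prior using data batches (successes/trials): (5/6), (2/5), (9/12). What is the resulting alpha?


Accumulate successes: 16
Posterior alpha = prior alpha + sum of successes
= 4 + 16 = 20

20


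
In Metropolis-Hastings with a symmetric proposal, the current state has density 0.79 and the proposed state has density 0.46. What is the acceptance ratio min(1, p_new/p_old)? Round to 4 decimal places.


Ratio = p_new / p_old = 0.46 / 0.79 = 0.5823
Acceptance = min(1, 0.5823) = 0.5823

0.5823


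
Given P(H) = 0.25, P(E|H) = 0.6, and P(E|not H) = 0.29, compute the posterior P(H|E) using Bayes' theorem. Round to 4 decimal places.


By Bayes' theorem: P(H|E) = P(E|H)*P(H) / P(E)
P(E) = P(E|H)*P(H) + P(E|not H)*P(not H)
P(E) = 0.6*0.25 + 0.29*0.75 = 0.3675
P(H|E) = 0.6*0.25 / 0.3675 = 0.4082

0.4082


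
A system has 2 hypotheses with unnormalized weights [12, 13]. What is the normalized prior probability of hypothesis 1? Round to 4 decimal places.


The normalized prior is the weight divided by the total.
Total weight = 25
P(H1) = 12 / 25 = 0.48

0.48


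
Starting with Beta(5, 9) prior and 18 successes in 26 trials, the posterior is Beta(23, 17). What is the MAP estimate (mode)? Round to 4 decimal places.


The mode of Beta(a, b) when a > 1 and b > 1 is (a-1)/(a+b-2)
= (23 - 1) / (23 + 17 - 2)
= 22 / 38
= 0.5789

0.5789


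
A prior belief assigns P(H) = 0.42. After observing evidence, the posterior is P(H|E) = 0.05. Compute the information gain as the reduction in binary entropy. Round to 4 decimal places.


H(prior) = -0.42*log2(0.42) - 0.58*log2(0.58)
= 0.9815
H(post) = -0.05*log2(0.05) - 0.95*log2(0.95)
= 0.2864
IG = 0.9815 - 0.2864 = 0.6951

0.6951


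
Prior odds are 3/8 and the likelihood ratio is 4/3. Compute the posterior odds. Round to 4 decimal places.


Posterior odds = prior odds * likelihood ratio
= (3/8) * (4/3)
= 12 / 24
= 0.5

0.5


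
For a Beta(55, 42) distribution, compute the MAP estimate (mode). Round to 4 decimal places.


MAP = mode = (a-1)/(a+b-2)
= (55-1)/(55+42-2)
= 54/95 = 0.5684

0.5684


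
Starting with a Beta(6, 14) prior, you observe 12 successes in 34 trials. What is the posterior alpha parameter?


For a Beta-Binomial conjugate model:
Posterior alpha = prior alpha + number of successes
= 6 + 12 = 18

18


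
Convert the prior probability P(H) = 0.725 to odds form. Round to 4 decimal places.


P(not H) = 1 - 0.725 = 0.275
Odds = 0.725 / 0.275 = 2.6364

2.6364


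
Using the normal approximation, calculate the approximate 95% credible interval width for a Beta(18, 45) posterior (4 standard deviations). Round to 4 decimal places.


Var(Beta) = 18*45/(63^2 * 64) = 0.0032
SD = 0.0565
Width ~ 4*SD = 0.2259

0.2259


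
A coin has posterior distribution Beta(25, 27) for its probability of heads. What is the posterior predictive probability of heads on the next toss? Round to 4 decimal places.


Posterior predictive = E[theta] = alpha/(alpha+beta)
= 25/52
= 0.4808

0.4808


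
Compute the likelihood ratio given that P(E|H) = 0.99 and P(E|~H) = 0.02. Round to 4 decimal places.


LR = P(E|H) / P(E|~H)
= 0.99 / 0.02 = 49.5

49.5


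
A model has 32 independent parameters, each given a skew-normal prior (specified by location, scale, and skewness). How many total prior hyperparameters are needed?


Each skew-normal prior needs 3 hyperparameters (location, scale, and skewness).
Total = 3 * 32 = 96

96


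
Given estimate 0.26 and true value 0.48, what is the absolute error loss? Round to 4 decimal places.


Absolute error = |estimate - true|
= |-0.22| = 0.22

0.22


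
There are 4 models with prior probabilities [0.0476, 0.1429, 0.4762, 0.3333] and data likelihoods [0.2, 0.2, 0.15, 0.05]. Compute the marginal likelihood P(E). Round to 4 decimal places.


P(E) = sum over models of P(M_i) * P(E|M_i)
= 0.0476*0.2 + 0.1429*0.2 + 0.4762*0.15 + 0.3333*0.05
= 0.1262

0.1262


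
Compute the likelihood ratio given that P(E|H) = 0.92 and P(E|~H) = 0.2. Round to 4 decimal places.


LR = P(E|H) / P(E|~H)
= 0.92 / 0.2 = 4.6

4.6


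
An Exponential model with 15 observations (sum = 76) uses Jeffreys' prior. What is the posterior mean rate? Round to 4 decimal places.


Posterior Gamma(15, 76)
E[lambda] = 15/76 = 0.1974

0.1974


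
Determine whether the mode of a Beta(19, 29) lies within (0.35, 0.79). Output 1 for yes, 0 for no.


First find the mode: (a-1)/(a+b-2) = 0.3913
Is 0.3913 in (0.35, 0.79)? 1

1


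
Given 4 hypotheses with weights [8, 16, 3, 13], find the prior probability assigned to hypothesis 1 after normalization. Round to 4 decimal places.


To normalize, divide each weight by the sum of all weights.
Sum = 40
Prior(H1) = 8/40 = 0.2

0.2


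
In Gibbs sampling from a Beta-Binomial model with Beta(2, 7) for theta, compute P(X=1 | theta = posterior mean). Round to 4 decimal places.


Posterior mean = alpha/(alpha+beta) = 2/9 = 0.2222
P(X=1|theta=mean) = theta = 0.2222

0.2222


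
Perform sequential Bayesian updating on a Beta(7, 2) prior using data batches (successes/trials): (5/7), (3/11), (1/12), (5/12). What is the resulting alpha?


Accumulate successes: 14
Posterior alpha = prior alpha + sum of successes
= 7 + 14 = 21

21


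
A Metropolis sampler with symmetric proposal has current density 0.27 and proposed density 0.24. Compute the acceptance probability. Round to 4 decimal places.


For symmetric proposals, acceptance = min(1, pi(x*)/pi(x))
= min(1, 0.24/0.27)
= min(1, 0.8889) = 0.8889

0.8889


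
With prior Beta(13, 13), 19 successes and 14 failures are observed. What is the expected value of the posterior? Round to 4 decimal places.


Posterior = Beta(32, 27)
E[theta] = alpha/(alpha+beta)
= 32/59 = 0.5424

0.5424


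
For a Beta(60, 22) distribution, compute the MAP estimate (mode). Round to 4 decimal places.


MAP = mode = (a-1)/(a+b-2)
= (60-1)/(60+22-2)
= 59/80 = 0.7375

0.7375


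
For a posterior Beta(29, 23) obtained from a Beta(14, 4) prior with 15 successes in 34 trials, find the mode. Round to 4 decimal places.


Mode = (alpha - 1) / (alpha + beta - 2)
= 28 / 50
= 0.56

0.56


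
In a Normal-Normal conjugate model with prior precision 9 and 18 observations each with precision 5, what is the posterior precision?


Posterior precision = prior precision + n * observation precision
= 9 + 18 * 5
= 9 + 90 = 99

99


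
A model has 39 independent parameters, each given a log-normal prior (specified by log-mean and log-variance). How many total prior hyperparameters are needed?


Each log-normal prior needs 2 hyperparameters (log-mean and log-variance).
Total = 2 * 39 = 78

78


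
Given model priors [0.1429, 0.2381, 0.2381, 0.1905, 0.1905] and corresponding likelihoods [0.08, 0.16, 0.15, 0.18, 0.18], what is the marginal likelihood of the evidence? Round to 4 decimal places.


P(E) = sum_i P(M_i) P(E|M_i)
= 0.0114 + 0.0381 + 0.0357 + 0.0343 + 0.0343
= 0.1538

0.1538


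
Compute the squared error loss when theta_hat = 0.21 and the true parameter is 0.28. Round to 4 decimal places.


L = (theta_hat - theta_true)^2
= (0.21 - 0.28)^2
= -0.07^2 = 0.0049

0.0049


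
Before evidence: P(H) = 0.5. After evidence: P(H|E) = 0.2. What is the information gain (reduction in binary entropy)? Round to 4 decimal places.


Prior entropy = 1.0
Posterior entropy = 0.7219
Information gain = 1.0 - 0.7219 = 0.2781

0.2781


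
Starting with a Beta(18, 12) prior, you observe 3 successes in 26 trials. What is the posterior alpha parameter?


For a Beta-Binomial conjugate model:
Posterior alpha = prior alpha + number of successes
= 18 + 3 = 21

21


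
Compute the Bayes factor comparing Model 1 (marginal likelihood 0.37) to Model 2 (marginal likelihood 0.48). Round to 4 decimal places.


BF12 = marginal likelihood of M1 / marginal likelihood of M2
= 0.37/0.48
= 0.7708

0.7708


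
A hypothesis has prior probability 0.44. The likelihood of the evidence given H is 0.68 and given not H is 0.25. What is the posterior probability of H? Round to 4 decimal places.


Using Bayes' theorem:
P(E) = 0.44 * 0.68 + 0.56 * 0.25
P(E) = 0.4392
P(H|E) = (0.44 * 0.68) / 0.4392 = 0.6812

0.6812


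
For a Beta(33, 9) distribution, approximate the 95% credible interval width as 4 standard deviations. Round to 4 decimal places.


Variance of Beta(a,b) = ab / ((a+b)^2 * (a+b+1))
= 33*9 / ((42)^2 * 43)
= 0.0039
SD = sqrt(0.0039) = 0.0626
Width = 4 * SD = 0.2503

0.2503


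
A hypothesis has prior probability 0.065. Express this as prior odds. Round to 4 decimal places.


Odds = P(H) / P(not H) = 0.065 / 0.935
= 0.0695

0.0695


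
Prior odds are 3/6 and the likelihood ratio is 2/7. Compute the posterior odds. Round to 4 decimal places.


Posterior odds = prior odds * likelihood ratio
= (3/6) * (2/7)
= 6 / 42
= 0.1429

0.1429


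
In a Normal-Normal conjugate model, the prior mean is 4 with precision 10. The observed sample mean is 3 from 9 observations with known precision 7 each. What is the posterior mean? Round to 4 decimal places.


Posterior precision = tau0 + n*tau = 10 + 9*7 = 73
Posterior mean = (tau0*mu0 + n*tau*xbar) / posterior_precision
= (10*4 + 9*7*3) / 73
= 229 / 73 = 3.137

3.137


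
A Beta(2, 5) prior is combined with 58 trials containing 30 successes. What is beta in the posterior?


In conjugate updating:
beta_posterior = beta_prior + (n - k)
= 5 + (58 - 30)
= 5 + 28 = 33

33


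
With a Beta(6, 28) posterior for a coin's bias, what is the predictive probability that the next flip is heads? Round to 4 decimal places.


The predictive probability equals the posterior mean.
P(next = heads) = alpha / (alpha + beta)
= 6 / 34 = 0.1765

0.1765


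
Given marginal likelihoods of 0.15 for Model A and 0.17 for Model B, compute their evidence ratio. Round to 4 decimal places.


Ratio = ML(A) / ML(B) = 0.15/0.17
= 0.8824

0.8824


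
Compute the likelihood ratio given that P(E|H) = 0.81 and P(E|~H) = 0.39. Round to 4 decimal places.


LR = P(E|H) / P(E|~H)
= 0.81 / 0.39 = 2.0769

2.0769


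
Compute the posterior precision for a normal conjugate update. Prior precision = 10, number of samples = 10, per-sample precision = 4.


tau_post = tau_0 + n * tau
= 10 + 10 * 4 = 50

50


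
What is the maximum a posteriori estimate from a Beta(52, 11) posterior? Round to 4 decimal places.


The MAP estimate equals the mode of the distribution.
Mode of Beta(a,b) = (a-1)/(a+b-2)
= 51/61
= 0.8361

0.8361


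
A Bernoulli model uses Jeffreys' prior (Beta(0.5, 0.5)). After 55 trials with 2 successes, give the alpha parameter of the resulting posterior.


Posterior = Beta(prior_alpha + successes, prior_beta + failures)
= Beta(0.5 + 2, 0.5 + 53)
Posterior alpha = 0.5 + k = 0.5 + 2 = 2.5

2.5


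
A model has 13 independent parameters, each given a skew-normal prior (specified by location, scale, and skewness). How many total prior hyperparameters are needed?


Each skew-normal prior needs 3 hyperparameters (location, scale, and skewness).
Total = 3 * 13 = 39

39


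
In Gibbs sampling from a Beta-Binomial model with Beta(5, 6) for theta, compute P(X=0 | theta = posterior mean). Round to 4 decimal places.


Posterior mean = alpha/(alpha+beta) = 5/11 = 0.4545
P(X=0|theta=mean) = 1 - theta = 0.5455

0.5455


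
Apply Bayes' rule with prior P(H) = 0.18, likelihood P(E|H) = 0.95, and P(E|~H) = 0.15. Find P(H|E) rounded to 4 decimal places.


Step 1: Compute marginal P(E) = P(E|H)P(H) + P(E|~H)P(~H)
= 0.95*0.18 + 0.15*0.82 = 0.294
Step 2: P(H|E) = P(E|H)P(H)/P(E) = 0.171/0.294
= 0.5816

0.5816


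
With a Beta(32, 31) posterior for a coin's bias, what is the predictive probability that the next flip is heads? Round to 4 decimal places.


The predictive probability equals the posterior mean.
P(next = heads) = alpha / (alpha + beta)
= 32 / 63 = 0.5079

0.5079


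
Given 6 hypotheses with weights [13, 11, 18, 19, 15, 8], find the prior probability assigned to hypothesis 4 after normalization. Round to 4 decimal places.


To normalize, divide each weight by the sum of all weights.
Sum = 84
Prior(H4) = 19/84 = 0.2262

0.2262


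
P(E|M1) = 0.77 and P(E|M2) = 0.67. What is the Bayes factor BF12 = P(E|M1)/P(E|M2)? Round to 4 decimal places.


Bayes factor BF12 = P(E|M1) / P(E|M2)
= 0.77 / 0.67
= 1.1493

1.1493


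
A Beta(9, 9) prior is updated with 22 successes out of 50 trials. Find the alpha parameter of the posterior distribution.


In the Beta-Binomial conjugate update:
alpha_post = alpha_prior + successes
= 9 + 22
= 31

31


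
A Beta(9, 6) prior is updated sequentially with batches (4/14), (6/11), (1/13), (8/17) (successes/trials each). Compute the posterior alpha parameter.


Sequential conjugate updating is equivalent to a single batch update.
Total successes across all batches = 19
alpha_posterior = alpha_prior + total_successes = 9 + 19
= 28

28


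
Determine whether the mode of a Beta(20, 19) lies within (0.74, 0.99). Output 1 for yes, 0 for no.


First find the mode: (a-1)/(a+b-2) = 0.5135
Is 0.5135 in (0.74, 0.99)? 0

0


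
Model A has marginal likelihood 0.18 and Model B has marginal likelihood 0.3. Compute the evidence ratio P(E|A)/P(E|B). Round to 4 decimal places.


Evidence ratio = P(E|A) / P(E|B)
= 0.18 / 0.3
= 0.6

0.6


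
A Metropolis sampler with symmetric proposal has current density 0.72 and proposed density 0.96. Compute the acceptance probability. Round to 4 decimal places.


For symmetric proposals, acceptance = min(1, pi(x*)/pi(x))
= min(1, 0.96/0.72)
= min(1, 1.3333) = 1.0

1.0


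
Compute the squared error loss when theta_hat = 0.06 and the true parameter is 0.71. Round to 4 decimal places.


L = (theta_hat - theta_true)^2
= (0.06 - 0.71)^2
= -0.65^2 = 0.4225

0.4225


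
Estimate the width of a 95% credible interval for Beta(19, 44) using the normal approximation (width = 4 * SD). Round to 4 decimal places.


For Beta(a,b): Var = ab/((a+b)^2(a+b+1))
Var = 0.0033, SD = 0.0574
Approximate 95% CI width = 4 * 0.0574 = 0.2295

0.2295


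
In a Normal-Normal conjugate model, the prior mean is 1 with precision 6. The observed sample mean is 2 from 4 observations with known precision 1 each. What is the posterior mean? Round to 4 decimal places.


Posterior precision = tau0 + n*tau = 6 + 4*1 = 10
Posterior mean = (tau0*mu0 + n*tau*xbar) / posterior_precision
= (6*1 + 4*1*2) / 10
= 14 / 10 = 1.4

1.4


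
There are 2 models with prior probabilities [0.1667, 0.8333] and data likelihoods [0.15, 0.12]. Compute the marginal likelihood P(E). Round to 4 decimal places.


P(E) = sum over models of P(M_i) * P(E|M_i)
= 0.1667*0.15 + 0.8333*0.12
= 0.125

0.125


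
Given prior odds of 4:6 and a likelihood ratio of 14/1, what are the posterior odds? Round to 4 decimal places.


Posterior odds = prior odds * LR
Prior odds = 4/6 = 0.6667
LR = 14/1 = 14.0
Posterior odds = 0.6667 * 14.0 = 9.3333

9.3333


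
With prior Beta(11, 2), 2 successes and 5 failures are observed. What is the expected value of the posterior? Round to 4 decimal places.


Posterior = Beta(13, 7)
E[theta] = alpha/(alpha+beta)
= 13/20 = 0.65

0.65


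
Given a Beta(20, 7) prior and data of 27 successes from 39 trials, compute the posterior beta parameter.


Number of failures = 39 - 27 = 12
Posterior beta = 7 + 12 = 19

19


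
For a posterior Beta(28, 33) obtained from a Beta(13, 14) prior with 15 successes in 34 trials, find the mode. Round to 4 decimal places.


Mode = (alpha - 1) / (alpha + beta - 2)
= 27 / 59
= 0.4576

0.4576


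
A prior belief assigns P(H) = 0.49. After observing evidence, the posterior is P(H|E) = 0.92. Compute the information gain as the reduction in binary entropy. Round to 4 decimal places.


H(prior) = -0.49*log2(0.49) - 0.51*log2(0.51)
= 0.9997
H(post) = -0.92*log2(0.92) - 0.08*log2(0.08)
= 0.4022
IG = 0.9997 - 0.4022 = 0.5975

0.5975


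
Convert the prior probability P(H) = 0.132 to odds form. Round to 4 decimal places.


P(not H) = 1 - 0.132 = 0.868
Odds = 0.132 / 0.868 = 0.1521

0.1521


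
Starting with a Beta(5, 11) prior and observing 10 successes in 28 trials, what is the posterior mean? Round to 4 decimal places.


Posterior parameters: alpha = 5 + 10 = 15
beta = 11 + 18 = 29
Posterior mean = alpha / (alpha + beta) = 15 / 44
= 0.3409

0.3409


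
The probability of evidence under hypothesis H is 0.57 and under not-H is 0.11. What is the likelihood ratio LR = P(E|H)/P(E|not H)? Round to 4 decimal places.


LR = 0.57 / 0.11
= 5.1818

5.1818


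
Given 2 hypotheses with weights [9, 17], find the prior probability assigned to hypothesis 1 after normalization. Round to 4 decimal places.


To normalize, divide each weight by the sum of all weights.
Sum = 26
Prior(H1) = 9/26 = 0.3462

0.3462


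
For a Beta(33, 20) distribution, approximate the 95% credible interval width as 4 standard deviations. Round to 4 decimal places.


Variance of Beta(a,b) = ab / ((a+b)^2 * (a+b+1))
= 33*20 / ((53)^2 * 54)
= 0.0044
SD = sqrt(0.0044) = 0.066
Width = 4 * SD = 0.2639

0.2639


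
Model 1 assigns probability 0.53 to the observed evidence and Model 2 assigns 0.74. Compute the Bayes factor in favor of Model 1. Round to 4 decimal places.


BF = P(data|M1) / P(data|M2)
= 0.53 / 0.74 = 0.7162

0.7162


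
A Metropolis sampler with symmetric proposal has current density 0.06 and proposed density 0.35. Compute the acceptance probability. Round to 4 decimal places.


For symmetric proposals, acceptance = min(1, pi(x*)/pi(x))
= min(1, 0.35/0.06)
= min(1, 5.8333) = 1.0

1.0


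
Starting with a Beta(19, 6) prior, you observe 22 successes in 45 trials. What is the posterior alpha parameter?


For a Beta-Binomial conjugate model:
Posterior alpha = prior alpha + number of successes
= 19 + 22 = 41

41


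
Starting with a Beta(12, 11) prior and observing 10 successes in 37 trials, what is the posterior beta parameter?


Posterior beta = prior beta + failures
Failures = 37 - 10 = 27
beta_post = 11 + 27 = 38

38


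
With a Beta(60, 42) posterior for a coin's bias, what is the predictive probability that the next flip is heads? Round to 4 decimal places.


The predictive probability equals the posterior mean.
P(next = heads) = alpha / (alpha + beta)
= 60 / 102 = 0.5882

0.5882


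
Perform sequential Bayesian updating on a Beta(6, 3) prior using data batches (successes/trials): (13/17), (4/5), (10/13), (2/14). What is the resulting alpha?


Accumulate successes: 29
Posterior alpha = prior alpha + sum of successes
= 6 + 29 = 35

35


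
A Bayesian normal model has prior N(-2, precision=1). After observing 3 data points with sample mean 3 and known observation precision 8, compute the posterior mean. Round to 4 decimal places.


Posterior mean = (prior_precision * prior_mean + n * data_precision * data_mean) / (prior_precision + n * data_precision)
Numerator = 1*-2 + 3*8*3 = 70
Denominator = 1 + 3*8 = 25
Posterior mean = 2.8

2.8


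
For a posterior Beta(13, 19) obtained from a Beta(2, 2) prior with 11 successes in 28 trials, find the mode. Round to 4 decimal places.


Mode = (alpha - 1) / (alpha + beta - 2)
= 12 / 30
= 0.4

0.4


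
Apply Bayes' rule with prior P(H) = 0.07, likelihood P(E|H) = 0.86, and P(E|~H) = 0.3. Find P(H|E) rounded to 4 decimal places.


Step 1: Compute marginal P(E) = P(E|H)P(H) + P(E|~H)P(~H)
= 0.86*0.07 + 0.3*0.93 = 0.3392
Step 2: P(H|E) = P(E|H)P(H)/P(E) = 0.0602/0.3392
= 0.1775

0.1775


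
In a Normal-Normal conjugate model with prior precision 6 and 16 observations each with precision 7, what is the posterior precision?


Posterior precision = prior precision + n * observation precision
= 6 + 16 * 7
= 6 + 112 = 118

118


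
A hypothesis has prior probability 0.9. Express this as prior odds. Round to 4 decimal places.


Odds = P(H) / P(not H) = 0.9 / 0.1
= 9.0

9.0


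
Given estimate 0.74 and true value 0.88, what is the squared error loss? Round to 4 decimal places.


Squared error = (estimate - true)^2
Difference = -0.14
Loss = -0.14^2 = 0.0196

0.0196


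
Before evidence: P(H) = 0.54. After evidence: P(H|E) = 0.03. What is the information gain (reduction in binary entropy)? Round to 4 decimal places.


Prior entropy = 0.9954
Posterior entropy = 0.1944
Information gain = 0.9954 - 0.1944 = 0.801

0.801


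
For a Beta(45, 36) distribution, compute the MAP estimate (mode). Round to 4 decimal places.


MAP = mode = (a-1)/(a+b-2)
= (45-1)/(45+36-2)
= 44/79 = 0.557

0.557


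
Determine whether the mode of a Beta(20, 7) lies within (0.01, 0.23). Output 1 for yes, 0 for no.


First find the mode: (a-1)/(a+b-2) = 0.76
Is 0.76 in (0.01, 0.23)? 0

0


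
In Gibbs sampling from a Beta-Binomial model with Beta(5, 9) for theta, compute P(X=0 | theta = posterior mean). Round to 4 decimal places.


Posterior mean = alpha/(alpha+beta) = 5/14 = 0.3571
P(X=0|theta=mean) = 1 - theta = 0.6429

0.6429


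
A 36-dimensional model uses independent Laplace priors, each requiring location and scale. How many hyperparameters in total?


Per parameter: 2 (location and scale).
Total = 36 * 2 = 72

72


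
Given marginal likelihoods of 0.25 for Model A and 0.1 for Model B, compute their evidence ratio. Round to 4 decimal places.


Ratio = ML(A) / ML(B) = 0.25/0.1
= 2.5

2.5


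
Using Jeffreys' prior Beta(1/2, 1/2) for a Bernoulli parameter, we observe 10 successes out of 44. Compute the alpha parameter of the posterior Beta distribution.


Conjugate update: Beta(0.5 + k, 0.5 + n - k).
k = 10, n - k = 34
Posterior alpha = 0.5 + k = 0.5 + 10 = 10.5

10.5


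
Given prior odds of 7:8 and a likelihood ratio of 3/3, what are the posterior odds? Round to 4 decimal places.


Posterior odds = prior odds * LR
Prior odds = 7/8 = 0.875
LR = 3/3 = 1.0
Posterior odds = 0.875 * 1.0 = 0.875

0.875


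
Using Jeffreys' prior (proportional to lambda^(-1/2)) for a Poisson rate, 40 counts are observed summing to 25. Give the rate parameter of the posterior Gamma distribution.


Conjugate update: Gamma(prior_shape + S, prior_rate + n).
Prior shape = 0.5, prior rate = 0.
Posterior rate = 0 + n = 40

40.0


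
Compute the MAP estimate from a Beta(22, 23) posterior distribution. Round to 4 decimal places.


MAP = mode of Beta distribution
= (alpha - 1)/(alpha + beta - 2)
= (22-1)/(22+23-2)
= 21/43 = 0.4884

0.4884


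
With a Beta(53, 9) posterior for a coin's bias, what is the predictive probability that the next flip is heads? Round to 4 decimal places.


The predictive probability equals the posterior mean.
P(next = heads) = alpha / (alpha + beta)
= 53 / 62 = 0.8548

0.8548


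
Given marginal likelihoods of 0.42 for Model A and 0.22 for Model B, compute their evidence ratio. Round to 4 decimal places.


Ratio = ML(A) / ML(B) = 0.42/0.22
= 1.9091

1.9091


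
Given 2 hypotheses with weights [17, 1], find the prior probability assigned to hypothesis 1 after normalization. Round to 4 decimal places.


To normalize, divide each weight by the sum of all weights.
Sum = 18
Prior(H1) = 17/18 = 0.9444

0.9444


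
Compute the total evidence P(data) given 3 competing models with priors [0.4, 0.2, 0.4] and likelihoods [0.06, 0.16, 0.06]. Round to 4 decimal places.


Marginal likelihood = sum P(model_i) * P(data|model_i)
Model 1: 0.4 * 0.06 = 0.024
Model 2: 0.2 * 0.16 = 0.032
Model 3: 0.4 * 0.06 = 0.024
Total = 0.08

0.08


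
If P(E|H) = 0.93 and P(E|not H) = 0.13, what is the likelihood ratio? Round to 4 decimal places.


Likelihood ratio = P(E|H) / P(E|not H)
= 0.93 / 0.13
= 7.1538

7.1538


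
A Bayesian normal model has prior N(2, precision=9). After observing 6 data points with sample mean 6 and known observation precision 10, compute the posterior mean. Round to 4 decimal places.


Posterior mean = (prior_precision * prior_mean + n * data_precision * data_mean) / (prior_precision + n * data_precision)
Numerator = 9*2 + 6*10*6 = 378
Denominator = 9 + 6*10 = 69
Posterior mean = 5.4783

5.4783


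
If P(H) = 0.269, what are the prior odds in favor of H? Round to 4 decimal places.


Prior odds = P(H) / (1 - P(H))
= 0.269 / 0.731
= 0.368

0.368


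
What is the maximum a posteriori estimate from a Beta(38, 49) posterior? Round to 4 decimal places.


The MAP estimate equals the mode of the distribution.
Mode of Beta(a,b) = (a-1)/(a+b-2)
= 37/85
= 0.4353

0.4353


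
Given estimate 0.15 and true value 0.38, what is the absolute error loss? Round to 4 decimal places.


Absolute error = |estimate - true|
= |-0.23| = 0.23

0.23


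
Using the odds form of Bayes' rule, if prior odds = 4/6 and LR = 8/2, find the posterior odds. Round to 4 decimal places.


Bayes' rule in odds form: posterior odds = prior odds * LR
= (4 * 8) / (6 * 2)
= 32/12 = 2.6667

2.6667


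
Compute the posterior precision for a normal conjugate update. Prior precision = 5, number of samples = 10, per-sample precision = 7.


tau_post = tau_0 + n * tau
= 5 + 10 * 7 = 75

75


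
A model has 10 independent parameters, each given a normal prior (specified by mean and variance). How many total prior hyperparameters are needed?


Each normal prior needs 2 hyperparameters (mean and variance).
Total = 2 * 10 = 20

20


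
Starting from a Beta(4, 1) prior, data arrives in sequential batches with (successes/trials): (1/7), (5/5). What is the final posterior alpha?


In sequential Bayesian updating, we sum all successes.
Total successes = 6
Final alpha = 4 + 6 = 10

10


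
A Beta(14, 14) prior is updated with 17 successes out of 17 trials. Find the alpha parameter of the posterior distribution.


In the Beta-Binomial conjugate update:
alpha_post = alpha_prior + successes
= 14 + 17
= 31

31


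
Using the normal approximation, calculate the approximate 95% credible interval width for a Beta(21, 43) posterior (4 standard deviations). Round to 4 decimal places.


Var(Beta) = 21*43/(64^2 * 65) = 0.0034
SD = 0.0582
Width ~ 4*SD = 0.233

0.233


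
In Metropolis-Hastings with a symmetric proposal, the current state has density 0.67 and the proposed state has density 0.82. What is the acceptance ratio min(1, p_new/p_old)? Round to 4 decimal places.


Ratio = p_new / p_old = 0.82 / 0.67 = 1.2239
Acceptance = min(1, 1.2239) = 1.0

1.0


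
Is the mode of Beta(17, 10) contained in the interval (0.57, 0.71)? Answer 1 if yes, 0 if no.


Mode = (a-1)/(a+b-2) = 16/25 = 0.64
Interval: (0.57, 0.71)
Contains mode? 1

1


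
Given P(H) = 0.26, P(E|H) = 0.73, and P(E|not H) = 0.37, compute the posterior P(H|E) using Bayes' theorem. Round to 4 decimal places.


By Bayes' theorem: P(H|E) = P(E|H)*P(H) / P(E)
P(E) = P(E|H)*P(H) + P(E|not H)*P(not H)
P(E) = 0.73*0.26 + 0.37*0.74 = 0.4636
P(H|E) = 0.73*0.26 / 0.4636 = 0.4094

0.4094


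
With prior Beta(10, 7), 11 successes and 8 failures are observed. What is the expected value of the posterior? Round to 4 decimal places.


Posterior = Beta(21, 15)
E[theta] = alpha/(alpha+beta)
= 21/36 = 0.5833

0.5833


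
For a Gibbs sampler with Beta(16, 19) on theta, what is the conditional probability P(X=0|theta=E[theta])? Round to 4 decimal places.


E[theta] = 16/(16+19) = 0.4571
P(X=0|theta) = 1 - theta = 0.5429

0.5429


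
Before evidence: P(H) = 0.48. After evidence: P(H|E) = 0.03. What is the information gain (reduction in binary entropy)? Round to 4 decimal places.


Prior entropy = 0.9988
Posterior entropy = 0.1944
Information gain = 0.9988 - 0.1944 = 0.8045

0.8045


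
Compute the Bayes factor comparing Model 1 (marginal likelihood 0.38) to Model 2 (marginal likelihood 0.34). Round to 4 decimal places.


BF12 = marginal likelihood of M1 / marginal likelihood of M2
= 0.38/0.34
= 1.1176

1.1176


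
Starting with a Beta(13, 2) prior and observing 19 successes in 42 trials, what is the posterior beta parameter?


Posterior beta = prior beta + failures
Failures = 42 - 19 = 23
beta_post = 2 + 23 = 25

25


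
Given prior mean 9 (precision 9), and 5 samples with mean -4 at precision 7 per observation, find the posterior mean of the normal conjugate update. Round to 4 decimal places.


The posterior mean is a precision-weighted average of prior and data.
Post. prec. = 9 + 35 = 44
Post. mean = (81 + -140)/44 = -59/44 = -1.3409

-1.3409


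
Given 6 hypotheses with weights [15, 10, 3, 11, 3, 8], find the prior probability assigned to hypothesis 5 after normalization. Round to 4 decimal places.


To normalize, divide each weight by the sum of all weights.
Sum = 50
Prior(H5) = 3/50 = 0.06

0.06


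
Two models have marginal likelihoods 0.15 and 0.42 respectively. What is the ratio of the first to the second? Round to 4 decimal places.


Evidence ratio = 0.15 / 0.42
= 0.3571

0.3571


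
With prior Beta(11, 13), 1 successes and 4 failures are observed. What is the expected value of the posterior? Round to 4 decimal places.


Posterior = Beta(12, 17)
E[theta] = alpha/(alpha+beta)
= 12/29 = 0.4138

0.4138


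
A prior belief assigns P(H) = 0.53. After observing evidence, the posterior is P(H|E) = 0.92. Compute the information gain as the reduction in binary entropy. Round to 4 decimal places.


H(prior) = -0.53*log2(0.53) - 0.47*log2(0.47)
= 0.9974
H(post) = -0.92*log2(0.92) - 0.08*log2(0.08)
= 0.4022
IG = 0.9974 - 0.4022 = 0.5952

0.5952


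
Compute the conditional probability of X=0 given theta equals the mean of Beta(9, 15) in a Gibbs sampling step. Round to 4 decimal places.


Mean of Beta(9, 15) = 0.375
P(X=0 | theta=0.375) = 0.625

0.625


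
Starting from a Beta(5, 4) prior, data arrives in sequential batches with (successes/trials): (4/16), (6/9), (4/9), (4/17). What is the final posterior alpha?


In sequential Bayesian updating, we sum all successes.
Total successes = 18
Final alpha = 5 + 18 = 23

23


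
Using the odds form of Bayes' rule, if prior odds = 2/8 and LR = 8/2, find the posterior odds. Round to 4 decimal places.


Bayes' rule in odds form: posterior odds = prior odds * LR
= (2 * 8) / (8 * 2)
= 16/16 = 1.0

1.0


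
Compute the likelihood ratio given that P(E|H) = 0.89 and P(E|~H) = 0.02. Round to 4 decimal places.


LR = P(E|H) / P(E|~H)
= 0.89 / 0.02 = 44.5

44.5


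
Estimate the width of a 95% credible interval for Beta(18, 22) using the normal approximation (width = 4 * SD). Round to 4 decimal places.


For Beta(a,b): Var = ab/((a+b)^2(a+b+1))
Var = 0.006, SD = 0.0777
Approximate 95% CI width = 4 * 0.0777 = 0.3108

0.3108


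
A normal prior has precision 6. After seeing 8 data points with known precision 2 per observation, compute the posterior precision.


In the conjugate normal model, precisions add:
tau_posterior = tau_prior + n * tau_data
= 6 + 8*2 = 22

22


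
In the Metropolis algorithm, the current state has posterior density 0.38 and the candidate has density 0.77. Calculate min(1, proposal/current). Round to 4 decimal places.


Ratio = 0.77/0.38 = 2.0263
Acceptance probability = min(1, 2.0263)
= 1.0

1.0


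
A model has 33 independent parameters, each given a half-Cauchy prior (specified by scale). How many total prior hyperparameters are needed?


Each half-Cauchy prior needs 1 hyperparameter (scale).
Total = 1 * 33 = 33

33


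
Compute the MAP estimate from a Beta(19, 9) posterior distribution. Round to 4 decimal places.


MAP = mode of Beta distribution
= (alpha - 1)/(alpha + beta - 2)
= (19-1)/(19+9-2)
= 18/26 = 0.6923

0.6923


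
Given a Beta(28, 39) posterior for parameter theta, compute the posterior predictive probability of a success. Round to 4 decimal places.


For a Beta-Bernoulli model, the predictive probability is the mean:
P(success) = 28/(28+39) = 28/67 = 0.4179

0.4179


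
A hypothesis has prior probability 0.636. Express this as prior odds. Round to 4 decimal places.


Odds = P(H) / P(not H) = 0.636 / 0.364
= 1.7473

1.7473


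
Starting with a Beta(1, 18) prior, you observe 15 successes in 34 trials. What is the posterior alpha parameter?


For a Beta-Binomial conjugate model:
Posterior alpha = prior alpha + number of successes
= 1 + 15 = 16

16


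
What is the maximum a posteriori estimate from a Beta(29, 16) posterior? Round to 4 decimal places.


The MAP estimate equals the mode of the distribution.
Mode of Beta(a,b) = (a-1)/(a+b-2)
= 28/43
= 0.6512

0.6512


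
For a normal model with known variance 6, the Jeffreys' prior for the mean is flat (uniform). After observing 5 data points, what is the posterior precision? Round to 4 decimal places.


Jeffreys' prior for normal mean (known variance) is flat.
Prior precision = 0.
Posterior precision = prior_prec + n/sigma^2 = 0 + 5/6
= 0.8333

0.8333


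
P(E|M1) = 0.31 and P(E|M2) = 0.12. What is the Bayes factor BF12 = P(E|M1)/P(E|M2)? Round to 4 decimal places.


Bayes factor BF12 = P(E|M1) / P(E|M2)
= 0.31 / 0.12
= 2.5833

2.5833


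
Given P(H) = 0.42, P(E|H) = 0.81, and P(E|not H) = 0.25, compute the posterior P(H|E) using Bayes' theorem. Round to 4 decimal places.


By Bayes' theorem: P(H|E) = P(E|H)*P(H) / P(E)
P(E) = P(E|H)*P(H) + P(E|not H)*P(not H)
P(E) = 0.81*0.42 + 0.25*0.58 = 0.4852
P(H|E) = 0.81*0.42 / 0.4852 = 0.7012

0.7012


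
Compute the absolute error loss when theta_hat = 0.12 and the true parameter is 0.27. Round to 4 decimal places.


L = |theta_hat - theta_true|
= |0.12 - 0.27| = 0.15

0.15


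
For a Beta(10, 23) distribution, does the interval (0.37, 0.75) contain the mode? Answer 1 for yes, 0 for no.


Mode of Beta(a,b) = (a-1)/(a+b-2)
= (10-1)/(10+23-2) = 0.2903
Check: 0.37 <= 0.2903 <= 0.75?
Result: 0

0


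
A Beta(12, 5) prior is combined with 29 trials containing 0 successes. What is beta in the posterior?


In conjugate updating:
beta_posterior = beta_prior + (n - k)
= 5 + (29 - 0)
= 5 + 29 = 34

34
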